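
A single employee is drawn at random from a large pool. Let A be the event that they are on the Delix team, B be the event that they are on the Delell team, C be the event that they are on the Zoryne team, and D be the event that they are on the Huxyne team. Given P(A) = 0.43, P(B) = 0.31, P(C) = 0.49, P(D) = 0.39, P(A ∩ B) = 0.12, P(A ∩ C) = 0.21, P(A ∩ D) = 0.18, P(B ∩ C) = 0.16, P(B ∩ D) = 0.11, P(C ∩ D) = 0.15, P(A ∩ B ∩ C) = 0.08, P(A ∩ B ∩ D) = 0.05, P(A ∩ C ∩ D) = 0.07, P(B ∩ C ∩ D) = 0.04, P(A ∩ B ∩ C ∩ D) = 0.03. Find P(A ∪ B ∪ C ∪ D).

0.90

P(A ∪ B ∪ C ∪ D) = 0.43 + 0.31 + 0.49 + 0.39 − 0.12 − 0.21 − 0.18 − 0.16 − 0.11 − 0.15 + 0.08 + 0.05 + 0.07 + 0.04 − 0.03 = 0.90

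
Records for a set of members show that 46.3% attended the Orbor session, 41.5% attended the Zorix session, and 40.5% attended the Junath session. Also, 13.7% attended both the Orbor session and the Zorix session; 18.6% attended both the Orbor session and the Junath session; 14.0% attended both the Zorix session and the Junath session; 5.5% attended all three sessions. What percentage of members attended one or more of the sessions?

87.5%

P(at least one) = 46.3 + 41.5 + 40.5 − 13.7 − 18.6 − 14.0 + 5.5 = 87.5%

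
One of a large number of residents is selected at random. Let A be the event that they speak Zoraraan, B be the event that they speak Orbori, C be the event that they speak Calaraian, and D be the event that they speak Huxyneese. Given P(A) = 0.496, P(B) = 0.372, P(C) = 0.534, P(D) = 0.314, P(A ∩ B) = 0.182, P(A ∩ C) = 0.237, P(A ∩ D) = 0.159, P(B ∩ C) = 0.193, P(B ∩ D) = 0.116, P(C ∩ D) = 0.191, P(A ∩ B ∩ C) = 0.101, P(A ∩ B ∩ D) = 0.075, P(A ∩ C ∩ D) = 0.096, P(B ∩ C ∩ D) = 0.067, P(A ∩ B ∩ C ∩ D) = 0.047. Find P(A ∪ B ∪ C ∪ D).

P(A ∪ B ∪ C ∪ D) = 0.496 + 0.372 + 0.534 + 0.314 − 0.182 − 0.237 − 0.159 − 0.193 − 0.116 − 0.191 + 0.101 + 0.075 + 0.096 + 0.067 − 0.047 = 0.930

0.930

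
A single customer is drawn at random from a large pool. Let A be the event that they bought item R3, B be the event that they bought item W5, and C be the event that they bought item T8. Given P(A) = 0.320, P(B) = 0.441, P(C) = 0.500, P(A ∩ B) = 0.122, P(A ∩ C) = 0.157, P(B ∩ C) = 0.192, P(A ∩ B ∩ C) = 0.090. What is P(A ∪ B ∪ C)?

0.880

P(A ∪ B ∪ C) = 0.320 + 0.441 + 0.500 − 0.122 − 0.157 − 0.192 + 0.090 = 0.880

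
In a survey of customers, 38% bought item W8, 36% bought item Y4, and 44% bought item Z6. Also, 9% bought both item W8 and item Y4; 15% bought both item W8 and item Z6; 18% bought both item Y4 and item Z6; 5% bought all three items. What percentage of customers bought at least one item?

81%

Using inclusion–exclusion:
P(union) = 38 + 36 + 44 − 9 − 15 − 18 + 5 = 81%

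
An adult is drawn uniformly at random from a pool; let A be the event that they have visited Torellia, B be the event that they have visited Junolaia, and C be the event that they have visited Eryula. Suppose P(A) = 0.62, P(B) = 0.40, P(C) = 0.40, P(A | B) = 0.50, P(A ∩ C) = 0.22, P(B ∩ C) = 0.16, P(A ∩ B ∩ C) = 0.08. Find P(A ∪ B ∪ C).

0.92

P(A ∩ B) = P(B)·P(A|B) = 0.40 × 0.50 = 0.20
P(A ∪ B ∪ C) = 0.62 + 0.40 + 0.40 − 0.20 − 0.22 − 0.16 + 0.08 = 0.92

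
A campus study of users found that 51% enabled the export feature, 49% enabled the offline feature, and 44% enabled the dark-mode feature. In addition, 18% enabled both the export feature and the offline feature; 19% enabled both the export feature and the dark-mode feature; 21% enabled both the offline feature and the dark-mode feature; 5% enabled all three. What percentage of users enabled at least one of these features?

P(union) = 51 + 49 + 44 − 18 − 19 − 21 + 5 = 91%

91%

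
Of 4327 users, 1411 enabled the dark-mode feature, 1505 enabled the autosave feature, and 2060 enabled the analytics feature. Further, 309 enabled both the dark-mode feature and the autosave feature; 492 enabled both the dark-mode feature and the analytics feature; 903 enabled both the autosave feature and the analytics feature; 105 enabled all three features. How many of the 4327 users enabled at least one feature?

N(≥1) = 1411 + 1505 + 2060 − 309 − 492 − 903 + 105 = 3377

3377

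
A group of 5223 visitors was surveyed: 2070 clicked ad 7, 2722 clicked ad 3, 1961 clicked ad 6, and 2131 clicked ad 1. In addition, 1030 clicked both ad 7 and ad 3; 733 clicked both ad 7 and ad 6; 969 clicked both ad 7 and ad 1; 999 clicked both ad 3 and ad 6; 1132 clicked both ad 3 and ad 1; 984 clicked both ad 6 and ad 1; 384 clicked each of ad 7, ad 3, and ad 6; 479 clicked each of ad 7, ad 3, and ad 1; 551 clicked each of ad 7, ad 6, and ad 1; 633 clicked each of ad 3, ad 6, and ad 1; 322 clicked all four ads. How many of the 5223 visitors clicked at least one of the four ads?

4762

Inclusion–exclusion gives
N(≥1) = 2070 + 2722 + 1961 + 2131 − 1030 − 733 − 969 − 999 − 1132 − 984 + 384 + 479 + 551 + 633 − 322 = 4762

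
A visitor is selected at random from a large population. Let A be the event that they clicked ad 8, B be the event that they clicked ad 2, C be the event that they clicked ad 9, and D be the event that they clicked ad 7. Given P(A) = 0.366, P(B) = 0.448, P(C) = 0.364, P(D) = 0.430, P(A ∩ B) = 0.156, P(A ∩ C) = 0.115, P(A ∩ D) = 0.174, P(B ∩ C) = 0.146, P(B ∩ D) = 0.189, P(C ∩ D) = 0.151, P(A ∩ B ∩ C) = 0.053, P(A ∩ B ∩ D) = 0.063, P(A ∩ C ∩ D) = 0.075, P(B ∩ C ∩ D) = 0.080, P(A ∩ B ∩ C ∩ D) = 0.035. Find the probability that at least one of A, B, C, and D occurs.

0.913

By inclusion-exclusion,
P(A ∪ B ∪ C ∪ D) = 0.366 + 0.448 + 0.364 + 0.430 − 0.156 − 0.115 − 0.174 − 0.146 − 0.189 − 0.151 + 0.053 + 0.063 + 0.075 + 0.080 − 0.035 = 0.913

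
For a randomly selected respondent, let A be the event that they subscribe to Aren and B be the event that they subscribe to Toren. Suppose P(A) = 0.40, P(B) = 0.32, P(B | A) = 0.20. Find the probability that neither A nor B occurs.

0.36

P(A ∩ B) = P(A)·P(B|A) = 0.40 × 0.20 = 0.08
Inclusion–exclusion gives
P(A ∪ B) = 0.40 + 0.32 − 0.08 = 0.64
P(none) = 1 − 0.64 = 0.36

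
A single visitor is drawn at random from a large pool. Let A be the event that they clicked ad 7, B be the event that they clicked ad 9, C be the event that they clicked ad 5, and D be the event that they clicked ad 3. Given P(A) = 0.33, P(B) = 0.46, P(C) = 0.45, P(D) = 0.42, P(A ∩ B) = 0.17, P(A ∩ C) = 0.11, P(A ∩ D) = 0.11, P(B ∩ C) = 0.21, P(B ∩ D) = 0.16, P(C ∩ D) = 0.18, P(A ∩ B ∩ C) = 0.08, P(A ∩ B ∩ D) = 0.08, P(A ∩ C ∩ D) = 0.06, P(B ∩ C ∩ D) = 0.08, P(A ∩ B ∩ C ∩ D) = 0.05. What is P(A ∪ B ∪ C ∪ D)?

P(A ∪ B ∪ C ∪ D) = 0.33 + 0.46 + 0.45 + 0.42 − 0.17 − 0.11 − 0.11 − 0.21 − 0.16 − 0.18 + 0.08 + 0.08 + 0.06 + 0.08 − 0.05 = 0.97

0.97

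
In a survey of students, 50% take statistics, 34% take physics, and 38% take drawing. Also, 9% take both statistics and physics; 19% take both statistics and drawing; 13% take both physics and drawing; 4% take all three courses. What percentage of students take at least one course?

85%

Using inclusion–exclusion:
P(≥1) = 50 + 34 + 38 − 9 − 19 − 13 + 4 = 85%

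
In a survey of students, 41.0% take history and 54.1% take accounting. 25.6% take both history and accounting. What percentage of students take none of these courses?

30.5%

P(union) = 41.0 + 54.1 − 25.6 = 69.5%
P(none) = 100% − 69.5% = 30.5%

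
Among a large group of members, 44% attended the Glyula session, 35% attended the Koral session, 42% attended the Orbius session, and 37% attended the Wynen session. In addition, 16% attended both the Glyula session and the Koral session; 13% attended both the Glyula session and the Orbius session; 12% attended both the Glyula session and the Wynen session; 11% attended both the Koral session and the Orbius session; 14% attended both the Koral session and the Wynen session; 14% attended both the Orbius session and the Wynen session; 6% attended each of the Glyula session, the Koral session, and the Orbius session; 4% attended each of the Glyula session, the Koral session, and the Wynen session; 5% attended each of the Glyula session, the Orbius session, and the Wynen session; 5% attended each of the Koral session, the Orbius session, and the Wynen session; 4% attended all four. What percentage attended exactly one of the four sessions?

Using the inclusion–exclusion count for exactly one event:
P(exactly one) = 44 + 35 + 42 + 37 − 2·16 − 2·13 − 2·12 − 2·11 − 2·14 − 2·14 + 3·6 + 3·4 + 3·5 + 3·5 − 4·4 = 42%

42%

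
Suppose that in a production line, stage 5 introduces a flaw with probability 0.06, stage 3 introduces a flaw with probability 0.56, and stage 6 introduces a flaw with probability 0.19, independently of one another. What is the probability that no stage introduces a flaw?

P(none) = (1 − 0.06) × (1 − 0.56) × (1 − 0.19) = 0.94 × 0.44 × 0.81 = 0.335016

0.335016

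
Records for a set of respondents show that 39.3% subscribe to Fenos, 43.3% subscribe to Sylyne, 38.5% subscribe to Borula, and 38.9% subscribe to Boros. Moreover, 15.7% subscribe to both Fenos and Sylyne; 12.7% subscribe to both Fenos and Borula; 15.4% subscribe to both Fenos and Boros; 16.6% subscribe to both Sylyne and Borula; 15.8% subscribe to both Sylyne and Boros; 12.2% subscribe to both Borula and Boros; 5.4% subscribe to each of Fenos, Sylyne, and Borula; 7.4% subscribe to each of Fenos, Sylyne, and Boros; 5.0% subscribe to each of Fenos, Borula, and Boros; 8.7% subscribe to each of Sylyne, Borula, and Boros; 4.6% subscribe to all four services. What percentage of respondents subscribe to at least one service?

93.5%

P(≥1) = 39.3 + 43.3 + 38.5 + 38.9 − 15.7 − 12.7 − 15.4 − 16.6 − 15.8 − 12.2 + 5.4 + 7.4 + 5.0 + 8.7 − 4.6 = 93.5%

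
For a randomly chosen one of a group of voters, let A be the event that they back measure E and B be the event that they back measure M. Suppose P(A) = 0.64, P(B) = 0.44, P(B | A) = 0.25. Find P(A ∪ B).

0.92

P(A ∩ B) = P(A)·P(B|A) = 0.64 × 0.25 = 0.16
By inclusion-exclusion,
P(A ∪ B) = 0.64 + 0.44 − 0.16 = 0.92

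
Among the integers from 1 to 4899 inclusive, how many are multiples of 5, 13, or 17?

1493

Inclusion–exclusion gives
979 + 376 + 288 − 75 − 57 − 22 + 4 = 1493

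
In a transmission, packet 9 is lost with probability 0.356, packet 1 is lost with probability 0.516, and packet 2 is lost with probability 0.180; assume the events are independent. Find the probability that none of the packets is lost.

P(none) = (1 − 0.356) × (1 − 0.516) × (1 − 0.180) = 0.644 × 0.484 × 0.820 = 0.25559072

0.25559072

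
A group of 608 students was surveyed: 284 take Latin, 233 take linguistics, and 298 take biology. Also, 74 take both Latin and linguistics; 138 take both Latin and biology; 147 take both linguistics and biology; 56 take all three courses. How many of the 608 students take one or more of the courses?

512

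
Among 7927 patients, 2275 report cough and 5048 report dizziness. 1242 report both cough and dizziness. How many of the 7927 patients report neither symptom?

1846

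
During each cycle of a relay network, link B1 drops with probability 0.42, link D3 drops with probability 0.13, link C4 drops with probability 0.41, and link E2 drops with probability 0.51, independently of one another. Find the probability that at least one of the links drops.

0.85412014

P(none) = (1 − 0.42) × (1 − 0.13) × (1 − 0.41) × (1 − 0.51) = 0.58 × 0.87 × 0.59 × 0.49 = 0.14587986
P(at least one) = 1 − 0.14587986 = 0.85412014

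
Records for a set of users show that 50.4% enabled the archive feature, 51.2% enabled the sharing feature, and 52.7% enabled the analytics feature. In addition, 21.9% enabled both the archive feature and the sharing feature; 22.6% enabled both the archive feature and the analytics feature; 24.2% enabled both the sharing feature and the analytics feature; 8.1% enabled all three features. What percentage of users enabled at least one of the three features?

Inclusion–exclusion gives
P(at least one) = 50.4 + 51.2 + 52.7 − 21.9 − 22.6 − 24.2 + 8.1 = 93.7%

93.7%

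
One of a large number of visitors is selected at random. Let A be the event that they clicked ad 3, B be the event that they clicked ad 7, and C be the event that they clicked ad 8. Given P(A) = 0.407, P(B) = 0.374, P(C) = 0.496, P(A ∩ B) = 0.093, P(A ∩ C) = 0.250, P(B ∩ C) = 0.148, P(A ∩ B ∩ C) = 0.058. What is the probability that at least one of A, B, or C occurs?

Inclusion–exclusion gives
P(A ∪ B ∪ C) = 0.407 + 0.374 + 0.496 − 0.093 − 0.250 − 0.148 + 0.058 = 0.844

0.844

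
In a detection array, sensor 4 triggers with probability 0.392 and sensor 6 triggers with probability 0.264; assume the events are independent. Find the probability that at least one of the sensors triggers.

0.552512

P(none) = (1 − 0.392) × (1 − 0.264) = 0.608 × 0.736 = 0.447488
P(at least one) = 1 − 0.447488 = 0.552512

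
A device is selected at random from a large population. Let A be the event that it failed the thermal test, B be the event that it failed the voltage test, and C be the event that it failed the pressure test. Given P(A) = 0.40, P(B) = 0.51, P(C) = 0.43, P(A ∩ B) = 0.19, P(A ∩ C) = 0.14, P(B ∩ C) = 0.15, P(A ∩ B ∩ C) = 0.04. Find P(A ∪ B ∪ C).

P(A ∪ B ∪ C) = 0.40 + 0.51 + 0.43 − 0.19 − 0.14 − 0.15 + 0.04 = 0.90

0.90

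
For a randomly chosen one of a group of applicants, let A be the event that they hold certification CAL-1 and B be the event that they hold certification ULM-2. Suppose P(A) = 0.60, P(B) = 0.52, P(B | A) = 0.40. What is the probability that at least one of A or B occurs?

P(A ∩ B) = P(A)·P(B|A) = 0.60 × 0.40 = 0.24
By inclusion-exclusion,
P(A ∪ B) = 0.60 + 0.52 − 0.24 = 0.88

0.88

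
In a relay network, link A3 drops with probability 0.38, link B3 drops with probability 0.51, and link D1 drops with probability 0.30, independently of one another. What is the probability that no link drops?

0.21266

Since the events are independent, P(none) is the product of the individual non-occurrence probabilities.
P(none) = (1 − 0.38) × (1 − 0.51) × (1 − 0.30) = 0.62 × 0.49 × 0.70 = 0.21266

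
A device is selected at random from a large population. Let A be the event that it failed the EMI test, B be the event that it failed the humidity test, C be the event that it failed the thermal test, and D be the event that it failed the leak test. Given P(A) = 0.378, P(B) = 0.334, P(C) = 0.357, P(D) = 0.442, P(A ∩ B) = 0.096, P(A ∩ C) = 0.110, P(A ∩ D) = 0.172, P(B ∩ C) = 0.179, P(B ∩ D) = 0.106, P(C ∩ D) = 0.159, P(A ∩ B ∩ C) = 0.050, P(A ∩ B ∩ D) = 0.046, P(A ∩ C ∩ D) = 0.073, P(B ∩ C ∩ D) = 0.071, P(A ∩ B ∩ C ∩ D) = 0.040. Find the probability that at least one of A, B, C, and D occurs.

0.889

P(A ∪ B ∪ C ∪ D) = 0.378 + 0.334 + 0.357 + 0.442 − 0.096 − 0.110 − 0.172 − 0.179 − 0.106 − 0.159 + 0.050 + 0.046 + 0.073 + 0.071 − 0.040 = 0.889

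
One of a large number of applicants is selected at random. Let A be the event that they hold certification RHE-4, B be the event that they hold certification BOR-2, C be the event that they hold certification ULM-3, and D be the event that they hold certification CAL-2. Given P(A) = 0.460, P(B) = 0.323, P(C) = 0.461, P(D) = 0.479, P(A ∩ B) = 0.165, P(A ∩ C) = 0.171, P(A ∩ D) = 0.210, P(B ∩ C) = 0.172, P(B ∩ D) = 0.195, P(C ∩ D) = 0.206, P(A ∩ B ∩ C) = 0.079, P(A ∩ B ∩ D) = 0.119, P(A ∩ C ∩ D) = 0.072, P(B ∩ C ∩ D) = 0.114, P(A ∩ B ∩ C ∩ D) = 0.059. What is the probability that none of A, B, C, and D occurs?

0.071

By inclusion–exclusion:
P(A ∪ B ∪ C ∪ D) = 0.460 + 0.323 + 0.461 + 0.479 − 0.165 − 0.171 − 0.210 − 0.172 − 0.195 − 0.206 + 0.079 + 0.119 + 0.072 + 0.114 − 0.059 = 0.929
P(none) = 1 − 0.929 = 0.071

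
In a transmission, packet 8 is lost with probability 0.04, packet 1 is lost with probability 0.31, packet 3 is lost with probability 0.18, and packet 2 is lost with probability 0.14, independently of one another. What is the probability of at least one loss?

Since the events are independent, P(none) is the product of the individual non-occurrence probabilities.
P(none) = (1 − 0.04) × (1 − 0.31) × (1 − 0.18) × (1 − 0.14) = 0.96 × 0.69 × 0.82 × 0.86 = 0.46712448
P(at least one) = 1 − 0.46712448 = 0.53287552

0.53287552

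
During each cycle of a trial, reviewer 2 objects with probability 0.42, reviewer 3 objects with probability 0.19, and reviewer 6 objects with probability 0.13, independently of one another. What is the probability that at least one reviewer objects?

P(none) = (1 − 0.42) × (1 − 0.19) × (1 − 0.13) = 0.58 × 0.81 × 0.87 = 0.408726
P(at least one) = 1 − 0.408726 = 0.591274

0.591274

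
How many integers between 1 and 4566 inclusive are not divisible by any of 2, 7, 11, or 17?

Apply inclusion-exclusion:
2283 + 652 + 415 + 268 − 326 − 207 − 134 − 59 − 38 − 24 + 29 + 19 + 12 + 3 − 1 = 2892
4566 − 2892 = 1674

1674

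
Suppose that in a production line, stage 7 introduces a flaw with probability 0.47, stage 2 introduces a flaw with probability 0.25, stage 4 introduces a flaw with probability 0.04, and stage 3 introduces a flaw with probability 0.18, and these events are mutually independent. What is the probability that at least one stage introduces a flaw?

P(none) = (1 − 0.47) × (1 − 0.25) × (1 − 0.04) × (1 − 0.18) = 0.53 × 0.75 × 0.96 × 0.82 = 0.312912
P(at least one) = 1 − 0.312912 = 0.687088

0.687088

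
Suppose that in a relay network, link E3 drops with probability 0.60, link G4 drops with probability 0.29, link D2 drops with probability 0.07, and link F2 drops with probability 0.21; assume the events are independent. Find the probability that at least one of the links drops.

0.7913452

P(none) = (1 − 0.60) × (1 − 0.29) × (1 − 0.07) × (1 − 0.21) = 0.40 × 0.71 × 0.93 × 0.79 = 0.2086548
P(at least one) = 1 − 0.2086548 = 0.7913452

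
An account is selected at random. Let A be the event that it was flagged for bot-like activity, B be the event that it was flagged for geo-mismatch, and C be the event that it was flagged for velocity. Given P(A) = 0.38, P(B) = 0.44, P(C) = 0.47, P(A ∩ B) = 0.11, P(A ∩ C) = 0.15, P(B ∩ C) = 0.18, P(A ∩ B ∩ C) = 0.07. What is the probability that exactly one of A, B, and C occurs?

0.62

P(exactly one) = 0.38 + 0.44 + 0.47 − 2·0.11 − 2·0.15 − 2·0.18 + 3·0.07 = 0.62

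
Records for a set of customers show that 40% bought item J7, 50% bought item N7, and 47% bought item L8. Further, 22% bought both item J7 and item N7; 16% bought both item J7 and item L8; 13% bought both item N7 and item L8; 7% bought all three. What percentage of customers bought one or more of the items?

93%

Apply inclusion-exclusion:
P(at least one) = 40 + 50 + 47 − 22 − 16 − 13 + 7 = 93%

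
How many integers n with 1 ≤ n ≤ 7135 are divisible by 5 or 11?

1946

By inclusion-exclusion,
1427 + 648 − 129 = 1946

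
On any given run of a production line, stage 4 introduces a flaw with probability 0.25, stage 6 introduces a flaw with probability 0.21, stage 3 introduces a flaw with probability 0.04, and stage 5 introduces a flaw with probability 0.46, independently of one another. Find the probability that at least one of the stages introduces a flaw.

0.692848

P(none) = (1 − 0.25) × (1 − 0.21) × (1 − 0.04) × (1 − 0.46) = 0.75 × 0.79 × 0.96 × 0.54 = 0.307152
P(at least one) = 1 − 0.307152 = 0.692848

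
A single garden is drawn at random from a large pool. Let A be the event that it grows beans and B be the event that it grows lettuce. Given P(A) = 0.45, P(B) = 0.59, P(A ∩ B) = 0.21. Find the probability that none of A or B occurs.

0.17

P(A ∪ B) = 0.45 + 0.59 − 0.21 = 0.83
P(none) = 1 − 0.83 = 0.17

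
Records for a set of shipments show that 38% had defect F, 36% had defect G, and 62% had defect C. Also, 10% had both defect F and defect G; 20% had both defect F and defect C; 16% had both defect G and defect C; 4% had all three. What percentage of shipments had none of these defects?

6%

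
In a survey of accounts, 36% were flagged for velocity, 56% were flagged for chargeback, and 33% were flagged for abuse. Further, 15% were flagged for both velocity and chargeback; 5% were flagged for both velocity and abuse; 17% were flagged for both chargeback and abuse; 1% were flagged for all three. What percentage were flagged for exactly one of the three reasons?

54%

P(exactly one) = 36 + 56 + 33 − 2·15 − 2·5 − 2·17 + 3·1 = 54%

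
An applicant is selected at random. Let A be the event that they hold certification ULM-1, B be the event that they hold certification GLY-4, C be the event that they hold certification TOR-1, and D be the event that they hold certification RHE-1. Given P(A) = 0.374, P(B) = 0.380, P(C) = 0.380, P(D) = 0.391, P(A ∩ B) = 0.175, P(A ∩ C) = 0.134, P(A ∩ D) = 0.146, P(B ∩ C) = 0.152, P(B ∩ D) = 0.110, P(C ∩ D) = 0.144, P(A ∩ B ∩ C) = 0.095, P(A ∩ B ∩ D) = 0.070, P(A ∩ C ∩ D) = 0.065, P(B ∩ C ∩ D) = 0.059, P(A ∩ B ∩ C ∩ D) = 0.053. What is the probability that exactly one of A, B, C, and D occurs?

0.458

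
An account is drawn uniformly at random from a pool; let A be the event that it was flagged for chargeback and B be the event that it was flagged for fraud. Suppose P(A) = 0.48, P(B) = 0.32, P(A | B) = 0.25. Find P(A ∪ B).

0.72

P(A ∩ B) = P(B)·P(A|B) = 0.32 × 0.25 = 0.08
Inclusion–exclusion gives
P(A ∪ B) = 0.48 + 0.32 − 0.08 = 0.72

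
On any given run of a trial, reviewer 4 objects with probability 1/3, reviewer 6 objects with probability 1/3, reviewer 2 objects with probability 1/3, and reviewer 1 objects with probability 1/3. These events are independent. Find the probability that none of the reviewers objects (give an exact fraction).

16/81

P(none) = (1 − 1/3) × (1 − 1/3) × (1 − 1/3) × (1 − 1/3) = 2/3 × 2/3 × 2/3 × 2/3 = 16/81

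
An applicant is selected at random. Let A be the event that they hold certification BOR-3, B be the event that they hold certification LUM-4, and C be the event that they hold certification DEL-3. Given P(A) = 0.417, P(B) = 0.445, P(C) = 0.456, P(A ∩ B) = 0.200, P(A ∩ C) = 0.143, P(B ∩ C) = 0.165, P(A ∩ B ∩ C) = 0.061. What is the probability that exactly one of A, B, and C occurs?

P(exactly one) = 0.417 + 0.445 + 0.456 − 2·0.200 − 2·0.143 − 2·0.165 + 3·0.061 = 0.485

0.485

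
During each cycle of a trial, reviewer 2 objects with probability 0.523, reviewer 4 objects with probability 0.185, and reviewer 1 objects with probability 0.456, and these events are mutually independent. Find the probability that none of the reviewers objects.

P(none) = (1 − 0.523) × (1 − 0.185) × (1 − 0.456) = 0.477 × 0.815 × 0.544 = 0.21148272

0.21148272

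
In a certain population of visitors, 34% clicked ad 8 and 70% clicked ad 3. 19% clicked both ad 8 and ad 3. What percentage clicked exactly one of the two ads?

66%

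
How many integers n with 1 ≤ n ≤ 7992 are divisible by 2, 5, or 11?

⌊7992/2⌋ + ⌊7992/5⌋ + ⌊7992/11⌋ − ⌊7992/10⌋ − ⌊7992/22⌋ − ⌊7992/55⌋ + ⌊7992/110⌋ = 3996 + 1598 + 726 − 799 − 363 − 145 + 72 = 5085

5085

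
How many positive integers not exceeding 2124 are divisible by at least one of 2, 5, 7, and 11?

1463

Inclusion–exclusion gives
1062 + 424 + 303 + 193 − 212 − 151 − 96 − 60 − 38 − 27 + 30 + 19 + 13 + 5 − 2 = 1463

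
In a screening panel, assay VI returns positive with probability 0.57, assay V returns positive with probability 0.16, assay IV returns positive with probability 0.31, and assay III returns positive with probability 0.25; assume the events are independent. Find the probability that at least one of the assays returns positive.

P(none) = (1 − 0.57) × (1 − 0.16) × (1 − 0.31) × (1 − 0.25) = 0.43 × 0.84 × 0.69 × 0.75 = 0.186921
P(at least one) = 1 − 0.186921 = 0.813079

0.813079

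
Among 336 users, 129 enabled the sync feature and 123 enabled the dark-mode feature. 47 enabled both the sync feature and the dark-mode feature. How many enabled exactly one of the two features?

158

Using the inclusion–exclusion count for exactly one event:
|exactly one| = 129 + 123 − 2·47 = 158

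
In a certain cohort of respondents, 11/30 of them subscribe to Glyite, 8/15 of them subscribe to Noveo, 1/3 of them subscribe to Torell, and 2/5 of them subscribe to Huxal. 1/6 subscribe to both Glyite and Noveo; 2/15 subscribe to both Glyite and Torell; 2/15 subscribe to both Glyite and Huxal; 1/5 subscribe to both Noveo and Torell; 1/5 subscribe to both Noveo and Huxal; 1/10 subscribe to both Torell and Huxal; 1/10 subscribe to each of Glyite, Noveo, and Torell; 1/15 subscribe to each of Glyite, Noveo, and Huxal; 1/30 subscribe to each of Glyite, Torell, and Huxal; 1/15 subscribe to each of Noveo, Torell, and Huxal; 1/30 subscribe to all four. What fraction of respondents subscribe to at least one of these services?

By inclusion–exclusion:
P(union) = 11/30 + 8/15 + 1/3 + 2/5 − 1/6 − 2/15 − 2/15 − 1/5 − 1/5 − 1/10 + 1/10 + 1/15 + 1/30 + 1/15 − 1/30 = 14/15

14/15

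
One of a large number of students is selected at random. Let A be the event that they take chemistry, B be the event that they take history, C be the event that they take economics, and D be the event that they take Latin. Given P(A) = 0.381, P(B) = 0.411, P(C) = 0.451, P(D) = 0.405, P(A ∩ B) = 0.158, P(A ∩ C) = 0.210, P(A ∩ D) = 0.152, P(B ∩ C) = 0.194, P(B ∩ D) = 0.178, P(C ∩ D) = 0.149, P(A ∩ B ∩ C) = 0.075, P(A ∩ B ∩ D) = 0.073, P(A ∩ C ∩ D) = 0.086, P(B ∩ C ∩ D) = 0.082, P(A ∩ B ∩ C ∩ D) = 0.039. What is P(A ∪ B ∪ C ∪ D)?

By inclusion–exclusion:
P(A ∪ B ∪ C ∪ D) = 0.381 + 0.411 + 0.451 + 0.405 − 0.158 − 0.210 − 0.152 − 0.194 − 0.178 − 0.149 + 0.075 + 0.073 + 0.086 + 0.082 − 0.039 = 0.884

0.884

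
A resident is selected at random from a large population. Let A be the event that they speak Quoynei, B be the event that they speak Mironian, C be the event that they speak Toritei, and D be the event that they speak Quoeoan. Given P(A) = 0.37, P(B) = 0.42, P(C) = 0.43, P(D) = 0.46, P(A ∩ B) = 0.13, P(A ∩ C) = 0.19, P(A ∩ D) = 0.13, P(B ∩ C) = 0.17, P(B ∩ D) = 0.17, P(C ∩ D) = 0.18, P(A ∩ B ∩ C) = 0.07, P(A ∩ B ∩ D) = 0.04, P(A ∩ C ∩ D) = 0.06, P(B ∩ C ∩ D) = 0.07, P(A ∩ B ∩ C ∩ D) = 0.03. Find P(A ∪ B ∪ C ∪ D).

By inclusion-exclusion,
P(A ∪ B ∪ C ∪ D) = 0.37 + 0.42 + 0.43 + 0.46 − 0.13 − 0.19 − 0.13 − 0.17 − 0.17 − 0.18 + 0.07 + 0.04 + 0.06 + 0.07 − 0.03 = 0.92

0.92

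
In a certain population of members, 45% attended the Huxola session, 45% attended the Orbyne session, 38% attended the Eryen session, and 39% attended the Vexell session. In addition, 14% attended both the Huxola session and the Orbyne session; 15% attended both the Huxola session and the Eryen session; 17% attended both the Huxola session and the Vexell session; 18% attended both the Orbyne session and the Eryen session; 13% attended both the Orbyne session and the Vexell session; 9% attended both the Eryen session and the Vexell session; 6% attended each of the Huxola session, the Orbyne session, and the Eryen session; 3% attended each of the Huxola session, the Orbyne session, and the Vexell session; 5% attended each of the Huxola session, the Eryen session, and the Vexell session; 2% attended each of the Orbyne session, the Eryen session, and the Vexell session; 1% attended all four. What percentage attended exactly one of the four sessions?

39%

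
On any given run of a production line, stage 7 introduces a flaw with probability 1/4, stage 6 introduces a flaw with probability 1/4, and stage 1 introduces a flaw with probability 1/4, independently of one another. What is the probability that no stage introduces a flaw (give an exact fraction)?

P(none) = (1 − 1/4) × (1 − 1/4) × (1 − 1/4) = 3/4 × 3/4 × 3/4 = 27/64

27/64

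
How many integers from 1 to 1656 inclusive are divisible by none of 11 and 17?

Inclusion–exclusion gives
150 + 97 − 8 = 239
1656 − 239 = 1417

1417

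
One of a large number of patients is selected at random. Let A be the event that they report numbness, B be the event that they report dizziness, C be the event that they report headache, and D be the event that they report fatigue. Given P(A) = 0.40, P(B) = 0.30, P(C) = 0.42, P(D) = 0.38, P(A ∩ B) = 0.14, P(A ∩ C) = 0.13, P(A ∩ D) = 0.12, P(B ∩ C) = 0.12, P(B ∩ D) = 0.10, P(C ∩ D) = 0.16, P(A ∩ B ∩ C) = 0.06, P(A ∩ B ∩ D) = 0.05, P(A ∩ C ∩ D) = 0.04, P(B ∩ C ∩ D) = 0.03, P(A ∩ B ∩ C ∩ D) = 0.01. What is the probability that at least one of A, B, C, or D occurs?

Apply inclusion-exclusion:
P(A ∪ B ∪ C ∪ D) = 0.40 + 0.30 + 0.42 + 0.38 − 0.14 − 0.13 − 0.12 − 0.12 − 0.10 − 0.16 + 0.06 + 0.05 + 0.04 + 0.03 − 0.01 = 0.90

0.90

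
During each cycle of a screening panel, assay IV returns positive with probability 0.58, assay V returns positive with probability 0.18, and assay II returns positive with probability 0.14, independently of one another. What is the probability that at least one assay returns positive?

0.703816

P(none) = (1 − 0.58) × (1 − 0.18) × (1 − 0.14) = 0.42 × 0.82 × 0.86 = 0.296184
P(at least one) = 1 − 0.296184 = 0.703816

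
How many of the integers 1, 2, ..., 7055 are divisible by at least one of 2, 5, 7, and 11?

3527 + 1411 + 1007 + 641 − 705 − 503 − 320 − 201 − 128 − 91 + 100 + 64 + 45 + 18 − 9 = 4856

4856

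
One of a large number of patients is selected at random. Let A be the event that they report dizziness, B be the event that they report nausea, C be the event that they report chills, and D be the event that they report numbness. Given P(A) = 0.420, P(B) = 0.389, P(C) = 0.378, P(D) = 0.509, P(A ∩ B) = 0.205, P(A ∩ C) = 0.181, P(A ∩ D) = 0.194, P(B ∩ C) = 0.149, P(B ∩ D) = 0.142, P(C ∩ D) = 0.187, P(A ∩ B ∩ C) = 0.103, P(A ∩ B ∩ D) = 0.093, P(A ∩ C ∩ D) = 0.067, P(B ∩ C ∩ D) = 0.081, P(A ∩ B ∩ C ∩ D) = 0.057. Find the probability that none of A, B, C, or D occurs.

0.075

Inclusion–exclusion gives
P(A ∪ B ∪ C ∪ D) = 0.420 + 0.389 + 0.378 + 0.509 − 0.205 − 0.181 − 0.194 − 0.149 − 0.142 − 0.187 + 0.103 + 0.093 + 0.067 + 0.081 − 0.057 = 0.925
P(none) = 1 − 0.925 = 0.075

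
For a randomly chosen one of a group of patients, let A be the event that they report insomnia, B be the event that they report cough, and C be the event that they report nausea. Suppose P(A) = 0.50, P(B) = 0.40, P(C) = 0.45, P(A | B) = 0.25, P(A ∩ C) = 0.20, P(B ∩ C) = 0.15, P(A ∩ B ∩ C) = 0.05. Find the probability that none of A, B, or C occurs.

P(A ∩ B) = P(B)·P(A|B) = 0.40 × 0.25 = 0.10
P(A ∪ B ∪ C) = 0.50 + 0.40 + 0.45 − 0.10 − 0.20 − 0.15 + 0.05 = 0.95
P(none) = 1 − 0.95 = 0.05

0.05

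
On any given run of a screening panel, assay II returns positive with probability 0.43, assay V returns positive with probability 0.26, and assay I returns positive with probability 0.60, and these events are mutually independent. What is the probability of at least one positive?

P(none) = (1 − 0.43) × (1 − 0.26) × (1 − 0.60) = 0.57 × 0.74 × 0.40 = 0.16872
P(at least one) = 1 − 0.16872 = 0.83128

0.83128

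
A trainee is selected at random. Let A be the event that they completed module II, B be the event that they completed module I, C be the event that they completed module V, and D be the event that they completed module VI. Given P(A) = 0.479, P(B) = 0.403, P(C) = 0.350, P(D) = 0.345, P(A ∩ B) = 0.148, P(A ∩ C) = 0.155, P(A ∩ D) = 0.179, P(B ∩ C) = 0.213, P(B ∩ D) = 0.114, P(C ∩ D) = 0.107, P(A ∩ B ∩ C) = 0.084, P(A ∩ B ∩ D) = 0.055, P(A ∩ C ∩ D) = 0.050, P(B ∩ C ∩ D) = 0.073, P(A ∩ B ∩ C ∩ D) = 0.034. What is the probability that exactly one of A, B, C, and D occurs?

By inclusion–exclusion (exactly-one form):
P(exactly one) = 0.479 + 0.403 + 0.350 + 0.345 − 2·0.148 − 2·0.155 − 2·0.179 − 2·0.213 − 2·0.114 − 2·0.107 + 3·0.084 + 3·0.055 + 3·0.050 + 3·0.073 − 4·0.034 = 0.395

0.395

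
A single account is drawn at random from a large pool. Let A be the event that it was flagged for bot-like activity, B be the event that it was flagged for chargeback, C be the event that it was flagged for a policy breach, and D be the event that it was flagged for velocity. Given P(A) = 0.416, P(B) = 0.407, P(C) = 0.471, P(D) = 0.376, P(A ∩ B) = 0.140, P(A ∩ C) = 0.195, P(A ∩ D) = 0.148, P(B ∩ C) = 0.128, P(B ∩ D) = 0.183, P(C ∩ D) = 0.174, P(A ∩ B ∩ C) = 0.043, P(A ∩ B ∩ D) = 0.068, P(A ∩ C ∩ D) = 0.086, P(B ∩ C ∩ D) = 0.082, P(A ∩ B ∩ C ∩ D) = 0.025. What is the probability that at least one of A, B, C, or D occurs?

Inclusion–exclusion gives
P(A ∪ B ∪ C ∪ D) = 0.416 + 0.407 + 0.471 + 0.376 − 0.140 − 0.195 − 0.148 − 0.128 − 0.183 − 0.174 + 0.043 + 0.068 + 0.086 + 0.082 − 0.025 = 0.956

0.956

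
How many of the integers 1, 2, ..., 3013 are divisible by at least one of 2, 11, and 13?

1748

By inclusion-exclusion,
⌊3013/2⌋ + ⌊3013/11⌋ + ⌊3013/13⌋ − ⌊3013/22⌋ − ⌊3013/26⌋ − ⌊3013/143⌋ + ⌊3013/286⌋ = 1506 + 273 + 231 − 136 − 115 − 21 + 10 = 1748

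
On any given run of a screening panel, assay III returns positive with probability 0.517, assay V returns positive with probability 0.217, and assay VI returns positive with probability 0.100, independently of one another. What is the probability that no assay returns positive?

Independence gives P(none) = ∏(1 − pᵢ).
P(none) = (1 − 0.517) × (1 − 0.217) × (1 − 0.100) = 0.483 × 0.783 × 0.900 = 0.3403701

0.3403701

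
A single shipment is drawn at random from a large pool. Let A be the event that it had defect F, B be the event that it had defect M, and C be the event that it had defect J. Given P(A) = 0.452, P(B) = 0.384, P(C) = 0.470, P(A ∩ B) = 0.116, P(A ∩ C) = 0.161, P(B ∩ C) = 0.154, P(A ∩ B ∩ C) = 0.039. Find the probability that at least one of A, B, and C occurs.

Inclusion–exclusion gives
P(A ∪ B ∪ C) = 0.452 + 0.384 + 0.470 − 0.116 − 0.161 − 0.154 + 0.039 = 0.914

0.914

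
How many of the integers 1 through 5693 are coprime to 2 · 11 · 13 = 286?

Using inclusion–exclusion:
⌊5693/2⌋ + ⌊5693/11⌋ + ⌊5693/13⌋ − ⌊5693/22⌋ − ⌊5693/26⌋ − ⌊5693/143⌋ + ⌊5693/286⌋ = 2846 + 517 + 437 − 258 − 218 − 39 + 19 = 3304
5693 − 3304 = 2389

2389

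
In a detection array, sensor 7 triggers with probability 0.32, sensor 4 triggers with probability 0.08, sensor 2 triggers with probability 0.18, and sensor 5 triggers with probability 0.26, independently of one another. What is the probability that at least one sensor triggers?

P(none) = (1 − 0.32) × (1 − 0.08) × (1 − 0.18) × (1 − 0.26) = 0.68 × 0.92 × 0.82 × 0.74 = 0.37961408
P(at least one) = 1 − 0.37961408 = 0.62038592

0.62038592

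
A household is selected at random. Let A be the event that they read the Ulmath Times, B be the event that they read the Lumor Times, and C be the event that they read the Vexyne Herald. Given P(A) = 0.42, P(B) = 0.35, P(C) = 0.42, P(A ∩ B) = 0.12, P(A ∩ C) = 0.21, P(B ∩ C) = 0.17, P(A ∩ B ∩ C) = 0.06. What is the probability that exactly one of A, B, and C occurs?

Using the inclusion–exclusion count for exactly one event:
P(exactly one) = 0.42 + 0.35 + 0.42 − 2·0.12 − 2·0.21 − 2·0.17 + 3·0.06 = 0.37

0.37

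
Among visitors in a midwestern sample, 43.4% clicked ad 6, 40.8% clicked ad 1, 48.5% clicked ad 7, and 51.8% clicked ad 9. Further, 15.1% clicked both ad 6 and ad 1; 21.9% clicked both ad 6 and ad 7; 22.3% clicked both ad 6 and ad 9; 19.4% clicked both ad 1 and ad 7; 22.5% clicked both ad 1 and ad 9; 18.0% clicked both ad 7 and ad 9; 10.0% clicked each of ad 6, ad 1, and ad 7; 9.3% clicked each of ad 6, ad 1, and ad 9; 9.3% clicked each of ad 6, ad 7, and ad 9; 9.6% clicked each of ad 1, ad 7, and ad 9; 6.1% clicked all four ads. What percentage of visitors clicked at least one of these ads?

97.4%

By inclusion–exclusion:
P(at least one) = 43.4 + 40.8 + 48.5 + 51.8 − 15.1 − 21.9 − 22.3 − 19.4 − 22.5 − 18.0 + 10.0 + 9.3 + 9.3 + 9.6 − 6.1 = 97.4%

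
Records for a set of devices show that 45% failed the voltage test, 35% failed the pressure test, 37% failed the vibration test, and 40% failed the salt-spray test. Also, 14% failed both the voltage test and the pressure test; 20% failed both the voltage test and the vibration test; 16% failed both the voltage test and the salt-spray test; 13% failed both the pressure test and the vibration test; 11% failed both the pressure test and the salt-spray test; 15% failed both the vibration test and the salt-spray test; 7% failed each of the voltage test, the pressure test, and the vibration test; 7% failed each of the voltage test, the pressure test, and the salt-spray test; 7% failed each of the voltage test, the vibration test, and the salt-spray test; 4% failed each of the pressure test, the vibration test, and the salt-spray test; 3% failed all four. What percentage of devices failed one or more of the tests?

90%

P(union) = 45 + 35 + 37 + 40 − 14 − 20 − 16 − 13 − 11 − 15 + 7 + 7 + 7 + 4 − 3 = 90%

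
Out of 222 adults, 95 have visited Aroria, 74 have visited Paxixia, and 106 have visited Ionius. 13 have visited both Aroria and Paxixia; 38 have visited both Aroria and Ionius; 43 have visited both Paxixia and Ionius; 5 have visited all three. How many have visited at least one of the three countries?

186

|union| = 95 + 74 + 106 − 13 − 38 − 43 + 5 = 186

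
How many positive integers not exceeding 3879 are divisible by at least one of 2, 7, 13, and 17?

2434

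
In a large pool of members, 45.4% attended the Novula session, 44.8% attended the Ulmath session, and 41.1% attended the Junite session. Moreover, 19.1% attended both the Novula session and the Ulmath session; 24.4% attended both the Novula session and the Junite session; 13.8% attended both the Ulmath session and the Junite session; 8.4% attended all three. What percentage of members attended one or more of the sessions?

Apply inclusion-exclusion:
P(≥1) = 45.4 + 44.8 + 41.1 − 19.1 − 24.4 − 13.8 + 8.4 = 82.4%

82.4%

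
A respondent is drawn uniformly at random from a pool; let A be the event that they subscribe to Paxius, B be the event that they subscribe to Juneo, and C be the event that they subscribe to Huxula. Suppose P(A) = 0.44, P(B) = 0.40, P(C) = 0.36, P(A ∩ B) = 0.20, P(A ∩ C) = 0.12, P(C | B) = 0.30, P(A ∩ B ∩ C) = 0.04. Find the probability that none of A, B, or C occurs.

0.20

P(B ∩ C) = P(B)·P(C|B) = 0.40 × 0.30 = 0.12
By inclusion-exclusion,
P(A ∪ B ∪ C) = 0.44 + 0.40 + 0.36 − 0.20 − 0.12 − 0.12 + 0.04 = 0.80
P(none) = 1 − 0.80 = 0.20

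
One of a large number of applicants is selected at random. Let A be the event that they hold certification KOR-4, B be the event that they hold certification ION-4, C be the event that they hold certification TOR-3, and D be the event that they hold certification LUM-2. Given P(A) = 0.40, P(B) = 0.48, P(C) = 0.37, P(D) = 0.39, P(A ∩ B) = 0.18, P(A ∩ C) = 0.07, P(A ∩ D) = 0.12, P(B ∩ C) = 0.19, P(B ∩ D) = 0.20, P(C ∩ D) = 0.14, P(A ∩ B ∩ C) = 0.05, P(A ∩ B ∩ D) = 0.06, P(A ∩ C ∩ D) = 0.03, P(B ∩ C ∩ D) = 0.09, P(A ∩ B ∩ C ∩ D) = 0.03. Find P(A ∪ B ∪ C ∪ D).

0.94

P(A ∪ B ∪ C ∪ D) = 0.40 + 0.48 + 0.37 + 0.39 − 0.18 − 0.07 − 0.12 − 0.19 − 0.20 − 0.14 + 0.05 + 0.06 + 0.03 + 0.09 − 0.03 = 0.94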